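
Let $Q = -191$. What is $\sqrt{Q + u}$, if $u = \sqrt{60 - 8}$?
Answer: $\sqrt{-191 + 2 \sqrt{13}} \approx 13.557 i$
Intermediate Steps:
$u = 2 \sqrt{13}$ ($u = \sqrt{52} = 2 \sqrt{13} \approx 7.2111$)
$\sqrt{Q + u} = \sqrt{-191 + 2 \sqrt{13}}$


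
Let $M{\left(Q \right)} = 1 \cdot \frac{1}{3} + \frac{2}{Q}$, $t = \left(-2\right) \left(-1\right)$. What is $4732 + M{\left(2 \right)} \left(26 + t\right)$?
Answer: $\frac{14308}{3} \approx 4769.3$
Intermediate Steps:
$t = 2$
$M{\left(Q \right)} = \frac{1}{3} + \frac{2}{Q}$ ($M{\left(Q \right)} = 1 \cdot \frac{1}{3} + \frac{2}{Q} = \frac{1}{3} + \frac{2}{Q}$)
$4732 + M{\left(2 \right)} \left(26 + t\right) = 4732 + \frac{6 + 2}{3 \cdot 2} \left(26 + 2\right) = 4732 + \frac{1}{3} \cdot \frac{1}{2} \cdot 8 \cdot 28 = 4732 + \frac{4}{3} \cdot 28 = 4732 + \frac{112}{3} = \frac{14308}{3}$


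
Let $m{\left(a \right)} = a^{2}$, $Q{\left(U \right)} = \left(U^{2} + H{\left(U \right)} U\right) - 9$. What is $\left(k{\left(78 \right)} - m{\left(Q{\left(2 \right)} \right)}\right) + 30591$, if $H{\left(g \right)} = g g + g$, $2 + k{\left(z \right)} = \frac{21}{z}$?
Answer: $\frac{794047}{26} \approx 30540.0$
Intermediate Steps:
$k{\left(z \right)} = -2 + \frac{21}{z}$
$H{\left(g \right)} = g + g^{2}$ ($H{\left(g \right)} = g^{2} + g = g + g^{2}$)
$Q{\left(U \right)} = -9 + U^{2} + U^{2} \left(1 + U\right)$ ($Q{\left(U \right)} = \left(U^{2} + U \left(1 + U\right) U\right) - 9 = \left(U^{2} + U^{2} \left(1 + U\right)\right) - 9 = -9 + U^{2} + U^{2} \left(1 + U\right)$)
$\left(k{\left(78 \right)} - m{\left(Q{\left(2 \right)} \right)}\right) + 30591 = \left(\left(-2 + \frac{21}{78}\right) - \left(-9 + 2^{3} + 2 \cdot 2^{2}\right)^{2}\right) + 30591 = \left(\left(-2 + 21 \cdot \frac{1}{78}\right) - \left(-9 + 8 + 2 \cdot 4\right)^{2}\right) + 30591 = \left(\left(-2 + \frac{7}{26}\right) - \left(-9 + 8 + 8\right)^{2}\right) + 30591 = \left(- \frac{45}{26} - 7^{2}\right) + 30591 = \left(- \frac{45}{26} - 49\right) + 30591 = - \frac{1319}{26} + 30591 = \frac{794047}{26}$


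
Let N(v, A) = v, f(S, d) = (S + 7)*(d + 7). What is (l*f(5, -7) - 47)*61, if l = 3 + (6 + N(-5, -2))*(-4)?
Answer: -2867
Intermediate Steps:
f(S, d) = (7 + S)*(7 + d)
l = -1 (l = 3 + (6 - 5)*(-4) = 3 + 1*(-4) = 3 - 4 = -1)
(l*f(5, -7) - 47)*61 = (-(49 + 7*5 + 7*(-7) + 5*(-7)) - 47)*61 = (-(49 + 35 - 49 - 35) - 47)*61 = (-1*0 - 47)*61 = (0 - 47)*61 = -47*61 = -2867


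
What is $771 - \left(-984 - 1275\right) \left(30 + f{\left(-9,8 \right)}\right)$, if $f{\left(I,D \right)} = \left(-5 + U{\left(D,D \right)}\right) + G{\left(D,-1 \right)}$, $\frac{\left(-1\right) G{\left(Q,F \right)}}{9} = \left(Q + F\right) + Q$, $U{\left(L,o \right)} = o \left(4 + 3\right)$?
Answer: $-121215$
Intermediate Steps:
$U{\left(L,o \right)} = 7 o$ ($U{\left(L,o \right)} = o 7 = 7 o$)
$G{\left(Q,F \right)} = - 18 Q - 9 F$ ($G{\left(Q,F \right)} = - 9 \left(\left(Q + F\right) + Q\right) = - 9 \left(\left(F + Q\right) + Q\right) = - 9 \left(F + 2 Q\right) = - 18 Q - 9 F$)
$f{\left(I,D \right)} = 4 - 11 D$ ($f{\left(I,D \right)} = \left(-5 + 7 D\right) - \left(-9 + 18 D\right) = 4 - 11 D$)
$771 - \left(-984 - 1275\right) \left(30 + f{\left(-9,8 \right)}\right) = 771 - \left(-984 - 1275\right) \left(30 + \left(4 - 88\right)\right) = 771 - - 2259 \left(30 + \left(4 - 88\right)\right) = 771 - - 2259 \left(30 - 84\right) = 771 - \left(-2259\right) \left(-54\right) = 771 - 121986 = -121215$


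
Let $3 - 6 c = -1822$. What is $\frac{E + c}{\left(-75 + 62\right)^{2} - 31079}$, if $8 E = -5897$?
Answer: $\frac{10391}{741840} \approx 0.014007$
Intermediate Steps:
$c = \frac{1825}{6}$ ($c = \frac{1}{2} - - \frac{911}{3} = \frac{1}{2} + \frac{911}{3} = \frac{1825}{6} \approx 304.17$)
$E = - \frac{5897}{8}$ ($E = \frac{1}{8} \left(-5897\right) = - \frac{5897}{8} \approx -737.13$)
$\frac{E + c}{\left(-75 + 62\right)^{2} - 31079} = \frac{- \frac{5897}{8} + \frac{1825}{6}}{\left(-75 + 62\right)^{2} - 31079} = - \frac{10391}{24 \left(\left(-13\right)^{2} - 31079\right)} = - \frac{10391}{24 \left(169 - 31079\right)} = - \frac{10391}{24 \left(-30910\right)} = \left(- \frac{10391}{24}\right) \left(- \frac{1}{30910}\right) = \frac{10391}{741840}$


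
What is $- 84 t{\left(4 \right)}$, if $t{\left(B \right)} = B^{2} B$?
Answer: $-5376$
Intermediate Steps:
$t{\left(B \right)} = B^{3}$
$- 84 t{\left(4 \right)} = - 84 \cdot 4^{3} = \left(-84\right) 64 = -5376$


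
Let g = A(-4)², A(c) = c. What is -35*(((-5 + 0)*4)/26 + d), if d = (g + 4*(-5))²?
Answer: -6930/13 ≈ -533.08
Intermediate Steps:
g = 16 (g = (-4)² = 16)
d = 16 (d = (16 + 4*(-5))² = (16 - 20)² = (-4)² = 16)
-35*(((-5 + 0)*4)/26 + d) = -35*(((-5 + 0)*4)/26 + 16) = -35*(-5*4*(1/26) + 16) = -35*(-20*1/26 + 16) = -35*(-10/13 + 16) = -35*198/13 = -6930/13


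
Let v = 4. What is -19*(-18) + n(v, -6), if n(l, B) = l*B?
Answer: 318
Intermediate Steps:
n(l, B) = B*l
-19*(-18) + n(v, -6) = -19*(-18) - 6*4 = 342 - 24 = 318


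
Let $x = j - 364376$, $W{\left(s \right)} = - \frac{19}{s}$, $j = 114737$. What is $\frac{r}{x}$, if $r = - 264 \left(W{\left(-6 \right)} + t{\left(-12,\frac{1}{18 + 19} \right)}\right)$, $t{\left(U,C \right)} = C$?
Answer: $\frac{31196}{9236643} \approx 0.0033774$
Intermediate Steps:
$r = - \frac{31196}{37}$ ($r = - 264 \left(- \frac{19}{-6} + \frac{1}{18 + 19}\right) = - 264 \left(\left(-19\right) \left(- \frac{1}{6}\right) + \frac{1}{37}\right) = - 264 \left(\frac{19}{6} + \frac{1}{37}\right) = \left(-264\right) \frac{709}{222} = - \frac{31196}{37} \approx -843.13$)
$x = -249639$ ($x = 114737 - 364376 = -249639$)
$\frac{r}{x} = - \frac{31196}{37 \left(-249639\right)} = \left(- \frac{31196}{37}\right) \left(- \frac{1}{249639}\right) = \frac{31196}{9236643}$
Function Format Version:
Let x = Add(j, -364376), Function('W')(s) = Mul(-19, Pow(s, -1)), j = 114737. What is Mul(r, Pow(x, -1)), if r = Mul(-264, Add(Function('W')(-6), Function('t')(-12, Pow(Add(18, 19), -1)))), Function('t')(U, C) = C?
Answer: Rational(31196, 9236643) ≈ 0.0033774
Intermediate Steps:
r = Rational(-31196, 37) (r = Mul(-264, Add(Mul(-19, Pow(-6, -1)), Pow(Add(18, 19), -1))) = Mul(-264, Add(Mul(-19, Rational(-1, 6)), Pow(37, -1))) = Mul(-264, Add(Rational(19, 6), Rational(1, 37))) = Mul(-264, Rational(709, 222)) = Rational(-31196, 37) ≈ -843.13)
x = -249639 (x = Add(114737, -364376) = -249639)
Mul(r, Pow(x, -1)) = Mul(Rational(-31196, 37), Pow(-249639, -1)) = Mul(Rational(-31196, 37), Rational(-1, 249639)) = Rational(31196, 9236643)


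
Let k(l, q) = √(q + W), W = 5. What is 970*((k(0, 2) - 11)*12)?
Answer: -128040 + 11640*√7 ≈ -97244.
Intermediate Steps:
k(l, q) = √(5 + q) (k(l, q) = √(q + 5) = √(5 + q))
970*((k(0, 2) - 11)*12) = 970*((√(5 + 2) - 11)*12) = 970*((√7 - 11)*12) = 970*((-11 + √7)*12) = 970*(-132 + 12*√7) = -128040 + 11640*√7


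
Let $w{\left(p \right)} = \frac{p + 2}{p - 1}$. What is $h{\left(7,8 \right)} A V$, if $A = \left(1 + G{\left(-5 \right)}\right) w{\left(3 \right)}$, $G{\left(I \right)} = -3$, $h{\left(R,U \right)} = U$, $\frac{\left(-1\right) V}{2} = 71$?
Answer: $5680$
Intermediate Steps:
$V = -142$ ($V = \left(-2\right) 71 = -142$)
$w{\left(p \right)} = \frac{2 + p}{-1 + p}$
$A = -5$ ($A = \left(1 - 3\right) \frac{2 + 3}{-1 + 3} = - 2 \cdot \frac{1}{2} \cdot 5 = \left(-2\right) \frac{5}{2} = -5$)
$h{\left(7,8 \right)} A V = 8 \left(-5\right) \left(-142\right) = \left(-40\right) \left(-142\right) = 5680$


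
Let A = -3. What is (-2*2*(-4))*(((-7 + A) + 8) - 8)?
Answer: -160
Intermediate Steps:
(-2*2*(-4))*(((-7 + A) + 8) - 8) = (-2*2*(-4))*(((-7 - 3) + 8) - 8) = (-4*(-4))*((-10 + 8) - 8) = 16*(-2 - 8) = 16*(-10) = -160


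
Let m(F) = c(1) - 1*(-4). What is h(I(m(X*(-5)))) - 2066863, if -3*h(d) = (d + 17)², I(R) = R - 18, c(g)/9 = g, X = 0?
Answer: -2066911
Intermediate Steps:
c(g) = 9*g
m(F) = 13 (m(F) = 9*1 - 1*(-4) = 9 + 4 = 13)
I(R) = -18 + R
h(d) = -(17 + d)²/3 (h(d) = -(d + 17)²/3 = -(17 + d)²/3)
h(I(m(X*(-5)))) - 2066863 = -(17 + (-18 + 13))²/3 - 2066863 = -(17 - 5)²/3 - 2066863 = -⅓*12² - 2066863 = -⅓*144 - 2066863 = -48 - 2066863 = -2066911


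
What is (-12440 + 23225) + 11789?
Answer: 22574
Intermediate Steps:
(-12440 + 23225) + 11789 = 10785 + 11789 = 22574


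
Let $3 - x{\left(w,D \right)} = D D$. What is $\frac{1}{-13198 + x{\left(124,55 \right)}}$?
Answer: $- \frac{1}{16220} \approx -6.1652 \cdot 10^{-5}$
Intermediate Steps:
$x{\left(w,D \right)} = 3 - D^{2}$ ($x{\left(w,D \right)} = 3 - D D = 3 - D^{2}$)
$\frac{1}{-13198 + x{\left(124,55 \right)}} = \frac{1}{-13198 + \left(3 - 55^{2}\right)} = \frac{1}{-13198 + \left(3 - 3025\right)} = \frac{1}{-13198 - 3022} = \frac{1}{-16220} = - \frac{1}{16220}$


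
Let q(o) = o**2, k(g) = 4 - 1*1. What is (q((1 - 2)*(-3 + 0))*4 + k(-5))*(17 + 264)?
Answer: 10959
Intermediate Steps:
k(g) = 3 (k(g) = 4 - 1 = 3)
(q((1 - 2)*(-3 + 0))*4 + k(-5))*(17 + 264) = (((1 - 2)*(-3 + 0))**2*4 + 3)*(17 + 264) = ((-1*(-3))**2*4 + 3)*281 = (3**2*4 + 3)*281 = (9*4 + 3)*281 = (36 + 3)*281 = 39*281 = 10959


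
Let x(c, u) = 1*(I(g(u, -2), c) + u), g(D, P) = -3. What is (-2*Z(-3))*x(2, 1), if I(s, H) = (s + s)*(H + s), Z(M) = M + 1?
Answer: 28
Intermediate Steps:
Z(M) = 1 + M
I(s, H) = 2*s*(H + s) (I(s, H) = (2*s)*(H + s) = 2*s*(H + s))
x(c, u) = 18 + u - 6*c (x(c, u) = 1*(2*(-3)*(c - 3) + u) = 1*(2*(-3)*(-3 + c) + u) = 1*((18 - 6*c) + u) = 1*(18 + u - 6*c) = 18 + u - 6*c)
(-2*Z(-3))*x(2, 1) = (-2*(1 - 3))*(18 + 1 - 6*2) = (-2*(-2))*(18 + 1 - 12) = 4*7 = 28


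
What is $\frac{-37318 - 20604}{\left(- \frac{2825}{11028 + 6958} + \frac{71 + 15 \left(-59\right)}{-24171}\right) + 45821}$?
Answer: $- \frac{25180987458732}{19920149844055} \approx -1.2641$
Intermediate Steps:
$\frac{-37318 - 20604}{\left(- \frac{2825}{11028 + 6958} + \frac{71 + 15 \left(-59\right)}{-24171}\right) + 45821} = - \frac{57922}{\left(- \frac{2825}{17986} + \left(71 - 885\right) \left(- \frac{1}{24171}\right)\right) + 45821} = - \frac{57922}{\left(\left(-2825\right) \frac{1}{17986} - - \frac{814}{24171}\right) + 45821} = - \frac{57922}{\left(- \frac{2825}{17986} + \frac{814}{24171}\right) + 45821} = - \frac{57922}{- \frac{53642471}{434739606} + 45821} = - \frac{57922}{\frac{19920149844055}{434739606}} = \left(-57922\right) \frac{434739606}{19920149844055} = - \frac{25180987458732}{19920149844055}$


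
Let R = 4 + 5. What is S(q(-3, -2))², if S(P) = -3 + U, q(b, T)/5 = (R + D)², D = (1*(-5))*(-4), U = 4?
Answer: 1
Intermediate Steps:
R = 9
D = 20 (D = -5*(-4) = 20)
q(b, T) = 4205 (q(b, T) = 5*(9 + 20)² = 5*29² = 5*841 = 4205)
S(P) = 1 (S(P) = -3 + 4 = 1)
S(q(-3, -2))² = 1² = 1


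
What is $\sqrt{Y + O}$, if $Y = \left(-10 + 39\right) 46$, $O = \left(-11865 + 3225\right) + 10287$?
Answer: $\sqrt{2981} \approx 54.599$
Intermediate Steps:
$O = 1647$ ($O = -8640 + 10287 = 1647$)
$Y = 1334$ ($Y = 29 \cdot 46 = 1334$)
$\sqrt{Y + O} = \sqrt{1334 + 1647} = \sqrt{2981}$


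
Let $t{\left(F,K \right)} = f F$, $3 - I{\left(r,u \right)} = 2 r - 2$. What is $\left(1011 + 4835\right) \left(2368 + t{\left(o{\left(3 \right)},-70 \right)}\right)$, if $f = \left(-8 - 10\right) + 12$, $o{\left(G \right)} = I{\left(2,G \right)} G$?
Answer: $13738100$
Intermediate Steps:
$I{\left(r,u \right)} = 5 - 2 r$ ($I{\left(r,u \right)} = 3 - \left(2 r - 2\right) = 3 - \left(-2 + 2 r\right) = 5 - 2 r$)
$o{\left(G \right)} = G$ ($o{\left(G \right)} = \left(5 - 4\right) G = 1 G = G$)
$f = -6$ ($f = -18 + 12 = -6$)
$t{\left(F,K \right)} = - 6 F$
$\left(1011 + 4835\right) \left(2368 + t{\left(o{\left(3 \right)},-70 \right)}\right) = \left(1011 + 4835\right) \left(2368 - 18\right) = 5846 \left(2368 - 18\right) = 5846 \cdot 2350 = 13738100$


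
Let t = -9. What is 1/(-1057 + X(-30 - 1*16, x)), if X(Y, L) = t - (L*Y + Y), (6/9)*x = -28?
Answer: -1/2952 ≈ -0.00033875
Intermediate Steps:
x = -42 (x = (3/2)*(-28) = -42)
X(Y, L) = -9 - Y - L*Y (X(Y, L) = -9 - (L*Y + Y) = -9 - (Y + L*Y) = -9 + (-Y - L*Y) = -9 - Y - L*Y)
1/(-1057 + X(-30 - 1*16, x)) = 1/(-1057 + (-9 - (-30 - 1*16) - 1*(-42)*(-30 - 1*16))) = 1/(-1057 + (-9 - (-30 - 16) - 1*(-42)*(-30 - 16))) = 1/(-1057 + (-9 - 1*(-46) - 1*(-42)*(-46))) = 1/(-1057 + (-9 + 46 - 1932)) = 1/(-1057 - 1895) = 1/(-2952) = -1/2952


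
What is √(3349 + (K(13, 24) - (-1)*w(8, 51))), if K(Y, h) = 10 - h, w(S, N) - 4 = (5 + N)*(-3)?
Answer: √3171 ≈ 56.312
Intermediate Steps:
w(S, N) = -11 - 3*N (w(S, N) = 4 + (5 + N)*(-3) = 4 + (-15 - 3*N) = -11 - 3*N)
√(3349 + (K(13, 24) - (-1)*w(8, 51))) = √(3349 + ((10 - 1*24) - (-1)*(-11 - 3*51))) = √(3349 + ((10 - 24) - (-1)*(-11 - 153))) = √(3349 + (-14 - (-1)*(-164))) = √(3349 + (-14 - 1*164)) = √(3349 + (-14 - 164)) = √(3349 - 178) = √3171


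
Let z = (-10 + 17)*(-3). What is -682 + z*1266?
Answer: -27268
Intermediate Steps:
z = -21 (z = 7*(-3) = -21)
-682 + z*1266 = -682 - 21*1266 = -682 - 26586 = -27268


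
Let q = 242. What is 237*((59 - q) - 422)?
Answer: -143385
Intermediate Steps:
237*((59 - q) - 422) = 237*((59 - 1*242) - 422) = 237*((59 - 242) - 422) = 237*(-183 - 422) = 237*(-605) = -143385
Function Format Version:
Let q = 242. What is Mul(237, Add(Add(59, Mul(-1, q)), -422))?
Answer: -143385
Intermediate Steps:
Mul(237, Add(Add(59, Mul(-1, q)), -422)) = Mul(237, Add(Add(59, Mul(-1, 242)), -422)) = Mul(237, Add(Add(59, -242), -422)) = Mul(237, Add(-183, -422)) = Mul(237, -605) = -143385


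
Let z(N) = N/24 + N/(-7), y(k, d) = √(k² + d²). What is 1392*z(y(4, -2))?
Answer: -1972*√5/7 ≈ -629.93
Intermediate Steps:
y(k, d) = √(d² + k²)
z(N) = -17*N/168 (z(N) = N*(1/24) + N*(-⅐) = N/24 - N/7 = -17*N/168)
1392*z(y(4, -2)) = 1392*(-17*√((-2)² + 4²)/168) = 1392*(-17*√(4 + 16)/168) = 1392*(-17*√5/84) = -1972*√5/7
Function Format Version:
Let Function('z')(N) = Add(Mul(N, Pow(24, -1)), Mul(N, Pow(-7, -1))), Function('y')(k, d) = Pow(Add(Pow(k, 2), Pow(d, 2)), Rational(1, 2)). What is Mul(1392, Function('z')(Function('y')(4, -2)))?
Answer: Mul(Rational(-1972, 7), Pow(5, Rational(1, 2))) ≈ -629.93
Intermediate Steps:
Function('y')(k, d) = Pow(Add(Pow(d, 2), Pow(k, 2)), Rational(1, 2))
Function('z')(N) = Mul(Rational(-17, 168), N) (Function('z')(N) = Add(Mul(N, Rational(1, 24)), Mul(N, Rational(-1, 7))) = Add(Mul(Rational(1, 24), N), Mul(Rational(-1, 7), N)) = Mul(Rational(-17, 168), N))
Mul(1392, Function('z')(Function('y')(4, -2))) = Mul(1392, Mul(Rational(-17, 168), Pow(Add(Pow(-2, 2), Pow(4, 2)), Rational(1, 2)))) = Mul(1392, Mul(Rational(-17, 168), Pow(Add(4, 16), Rational(1, 2)))) = Mul(1392, Mul(Rational(-17, 168), Pow(20, Rational(1, 2)))) = Mul(1392, Mul(Rational(-17, 168), Mul(2, Pow(5, Rational(1, 2))))) = Mul(1392, Mul(Rational(-17, 84), Pow(5, Rational(1, 2)))) = Mul(Rational(-1972, 7), Pow(5, Rational(1, 2)))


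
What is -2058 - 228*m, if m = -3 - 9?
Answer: 678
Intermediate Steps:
m = -12
-2058 - 228*m = -2058 - 228*(-12) = -2058 + 2736 = 678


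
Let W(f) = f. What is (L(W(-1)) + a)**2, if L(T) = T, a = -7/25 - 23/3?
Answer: 450241/5625 ≈ 80.043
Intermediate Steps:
a = -596/75 (a = -7*1/25 - 23*1/3 = -7/25 - 23/3 = -596/75 ≈ -7.9467)
(L(W(-1)) + a)**2 = (-1 - 596/75)**2 = (-671/75)**2 = 450241/5625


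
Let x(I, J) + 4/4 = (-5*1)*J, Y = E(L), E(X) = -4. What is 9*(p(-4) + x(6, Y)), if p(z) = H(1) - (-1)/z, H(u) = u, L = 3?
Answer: 711/4 ≈ 177.75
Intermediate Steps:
Y = -4
x(I, J) = -1 - 5*J (x(I, J) = -1 + (-5*1)*J = -1 - 5*J)
p(z) = 1 + 1/z (p(z) = 1 - (-1)/z = 1 + 1/z)
9*(p(-4) + x(6, Y)) = 9*((1 - 4)/(-4) + (-1 - 5*(-4))) = 9*(-¼*(-3) + (-1 + 20)) = 9*(¾ + 19) = 9*(79/4) = 711/4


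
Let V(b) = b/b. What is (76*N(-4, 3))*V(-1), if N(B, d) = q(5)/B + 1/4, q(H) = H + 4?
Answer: -152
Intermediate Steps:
q(H) = 4 + H
V(b) = 1
N(B, d) = 1/4 + 9/B (N(B, d) = (4 + 5)/B + 1/4 = 9/B + 1*(1/4) = 9/B + 1/4 = 1/4 + 9/B)
(76*N(-4, 3))*V(-1) = (76*((1/4)*(36 - 4)/(-4)))*1 = (76*((1/4)*(-1/4)*32))*1 = (76*(-2))*1 = -152*1 = -152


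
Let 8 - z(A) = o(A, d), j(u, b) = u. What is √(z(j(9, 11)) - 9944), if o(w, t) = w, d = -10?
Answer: 3*I*√1105 ≈ 99.725*I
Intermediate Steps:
z(A) = 8 - A
√(z(j(9, 11)) - 9944) = √((8 - 1*9) - 9944) = √((8 - 9) - 9944) = √(-1 - 9944) = √(-9945) = 3*I*√1105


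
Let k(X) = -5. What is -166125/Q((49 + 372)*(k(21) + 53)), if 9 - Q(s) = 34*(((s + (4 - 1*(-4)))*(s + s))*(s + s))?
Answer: 11075/74849610488217 ≈ 1.4796e-10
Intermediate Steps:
Q(s) = 9 - 136*s²*(8 + s) (Q(s) = 9 - 34*((s + (4 - 1*(-4)))*(s + s))*(s + s) = 9 - 34*((s + (4 + 4))*(2*s))*(2*s) = 9 - 34*((s + 8)*(2*s))*(2*s) = 9 - 34*((8 + s)*(2*s))*(2*s) = 9 - 34*(2*s*(8 + s))*(2*s) = 9 - 34*4*s²*(8 + s) = 9 - 136*s²*(8 + s))
-166125/Q((49 + 372)*(k(21) + 53)) = -166125/(9 - 1088*(-5 + 53)²*(49 + 372)² - 136*(-5 + 53)³*(49 + 372)³) = -166125/(9 - 1088*(421*48)² - 136*(421*48)³) = -166125/(9 - 1088*20208² - 136*20208³) = -166125/(9 - 1088*408363264 - 136*8252204838912) = -166125/(9 - 444299231232 - 1122299858092032) = -166125/(-1122744157323255) = -166125*(-1/1122744157323255) = 11075/74849610488217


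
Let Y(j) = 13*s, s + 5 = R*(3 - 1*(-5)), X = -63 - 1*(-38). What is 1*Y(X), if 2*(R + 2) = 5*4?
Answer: 767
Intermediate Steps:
X = -25 (X = -63 + 38 = -25)
R = 8 (R = -2 + (5*4)/2 = -2 + (1/2)*20 = -2 + 10 = 8)
s = 59 (s = -5 + 8*(3 - 1*(-5)) = -5 + 8*(3 + 5) = -5 + 8*8 = -5 + 64 = 59)
Y(j) = 767 (Y(j) = 13*59 = 767)
1*Y(X) = 1*767 = 767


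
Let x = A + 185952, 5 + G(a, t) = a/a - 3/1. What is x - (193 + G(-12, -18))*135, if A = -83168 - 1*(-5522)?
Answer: 83196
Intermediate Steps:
A = -77646 (A = -83168 + 5522 = -77646)
G(a, t) = -7 (G(a, t) = -5 + (a/a - 3/1) = -5 + (1 - 3*1) = -5 + (1 - 3) = -5 - 2 = -7)
x = 108306 (x = -77646 + 185952 = 108306)
x - (193 + G(-12, -18))*135 = 108306 - (193 - 7)*135 = 108306 - 186*135 = 108306 - 1*25110 = 108306 - 25110 = 83196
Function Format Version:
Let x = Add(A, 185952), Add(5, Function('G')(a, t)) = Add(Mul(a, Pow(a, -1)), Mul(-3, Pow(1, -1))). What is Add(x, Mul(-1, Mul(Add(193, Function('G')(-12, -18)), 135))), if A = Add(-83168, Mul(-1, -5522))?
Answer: 83196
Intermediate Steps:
A = -77646 (A = Add(-83168, 5522) = -77646)
Function('G')(a, t) = -7 (Function('G')(a, t) = Add(-5, Add(Mul(a, Pow(a, -1)), Mul(-3, Pow(1, -1)))) = Add(-5, Add(1, Mul(-3, 1))) = Add(-5, Add(1, -3)) = Add(-5, -2) = -7)
x = 108306 (x = Add(-77646, 185952) = 108306)
Add(x, Mul(-1, Mul(Add(193, Function('G')(-12, -18)), 135))) = Add(108306, Mul(-1, Mul(Add(193, -7), 135))) = Add(108306, Mul(-1, Mul(186, 135))) = Add(108306, Mul(-1, 25110)) = Add(108306, -25110) = 83196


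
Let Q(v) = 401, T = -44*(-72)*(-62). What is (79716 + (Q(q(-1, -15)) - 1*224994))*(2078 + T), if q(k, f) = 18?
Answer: 28155106426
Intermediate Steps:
T = -196416 (T = 3168*(-62) = -196416)
(79716 + (Q(q(-1, -15)) - 1*224994))*(2078 + T) = (79716 + (401 - 1*224994))*(2078 - 196416) = (79716 + (401 - 224994))*(-194338) = (79716 - 224593)*(-194338) = -144877*(-194338) = 28155106426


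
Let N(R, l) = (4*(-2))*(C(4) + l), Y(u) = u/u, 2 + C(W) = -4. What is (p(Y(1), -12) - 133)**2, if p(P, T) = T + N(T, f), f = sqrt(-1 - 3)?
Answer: 9153 + 3104*I ≈ 9153.0 + 3104.0*I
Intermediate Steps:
f = 2*I (f = sqrt(-4) = 2*I ≈ 2.0*I)
C(W) = -6 (C(W) = -2 - 4 = -6)
Y(u) = 1
N(R, l) = 48 - 8*l (N(R, l) = (4*(-2))*(-6 + l) = -8*(-6 + l) = 48 - 8*l)
p(P, T) = 48 + T - 16*I (p(P, T) = T + (48 - 16*I) = 48 + T - 16*I)
(p(Y(1), -12) - 133)**2 = ((48 - 12 - 16*I) - 133)**2 = ((36 - 16*I) - 133)**2 = (-97 - 16*I)**2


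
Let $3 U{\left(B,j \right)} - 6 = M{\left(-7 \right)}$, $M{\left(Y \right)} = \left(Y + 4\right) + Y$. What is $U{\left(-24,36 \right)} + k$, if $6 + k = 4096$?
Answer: $\frac{12266}{3} \approx 4088.7$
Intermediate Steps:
$k = 4090$ ($k = -6 + 4096 = 4090$)
$M{\left(Y \right)} = 4 + 2 Y$ ($M{\left(Y \right)} = \left(4 + Y\right) + Y = 4 + 2 Y$)
$U{\left(B,j \right)} = - \frac{4}{3}$ ($U{\left(B,j \right)} = 2 + \frac{4 + 2 \left(-7\right)}{3} = 2 + \frac{4 - 14}{3} = 2 + \frac{1}{3} \left(-10\right) = 2 - \frac{10}{3} = - \frac{4}{3}$)
$U{\left(-24,36 \right)} + k = - \frac{4}{3} + 4090 = \frac{12266}{3}$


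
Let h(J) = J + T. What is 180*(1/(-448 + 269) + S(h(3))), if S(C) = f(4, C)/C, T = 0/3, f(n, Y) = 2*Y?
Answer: 64260/179 ≈ 358.99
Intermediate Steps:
T = 0 (T = 0*(1/3) = 0)
h(J) = J (h(J) = J + 0 = J)
S(C) = 2 (S(C) = (2*C)/C = 2)
180*(1/(-448 + 269) + S(h(3))) = 180*(1/(-448 + 269) + 2) = 180*(1/(-179) + 2) = 180*(-1/179 + 2) = 180*(357/179) = 64260/179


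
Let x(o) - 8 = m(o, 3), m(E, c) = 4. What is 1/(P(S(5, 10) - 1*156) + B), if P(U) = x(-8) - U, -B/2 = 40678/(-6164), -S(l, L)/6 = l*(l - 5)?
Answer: 1541/279227 ≈ 0.0055188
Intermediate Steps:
S(l, L) = -6*l*(-5 + l) (S(l, L) = -6*l*(l - 5) = -6*l*(-5 + l))
x(o) = 12 (x(o) = 8 + 4 = 12)
B = 20339/1541 (B = -81356/(-6164) = -81356*(-1)/6164 = -2*(-20339/3082) = 20339/1541 ≈ 13.199)
P(U) = 12 - U
1/(P(S(5, 10) - 1*156) + B) = 1/((12 - (6*5*(5 - 1*5) - 1*156)) + 20339/1541) = 1/((12 - (6*5*(5 - 5) - 156)) + 20339/1541) = 1/((12 - (6*5*0 - 156)) + 20339/1541) = 1/((12 - (0 - 156)) + 20339/1541) = 1/((12 - 1*(-156)) + 20339/1541) = 1/((12 + 156) + 20339/1541) = 1/(168 + 20339/1541) = 1/(279227/1541) = 1541/279227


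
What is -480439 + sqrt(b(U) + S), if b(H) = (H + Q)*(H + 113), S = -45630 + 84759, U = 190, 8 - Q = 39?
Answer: -480439 + sqrt(87306) ≈ -4.8014e+5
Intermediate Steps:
Q = -31 (Q = 8 - 1*39 = 8 - 39 = -31)
S = 39129
b(H) = (-31 + H)*(113 + H) (b(H) = (H - 31)*(H + 113) = (-31 + H)*(113 + H))
-480439 + sqrt(b(U) + S) = -480439 + sqrt((-3503 + 190**2 + 82*190) + 39129) = -480439 + sqrt((-3503 + 36100 + 15580) + 39129) = -480439 + sqrt(48177 + 39129) = -480439 + sqrt(87306)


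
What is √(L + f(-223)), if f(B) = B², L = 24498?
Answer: √74227 ≈ 272.45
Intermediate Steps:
√(L + f(-223)) = √(24498 + (-223)²) = √(24498 + 49729) = √74227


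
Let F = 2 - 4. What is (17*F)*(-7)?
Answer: 238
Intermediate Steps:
F = -2
(17*F)*(-7) = (17*(-2))*(-7) = -34*(-7) = 238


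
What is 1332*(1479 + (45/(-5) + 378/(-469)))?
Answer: 131116752/67 ≈ 1.9570e+6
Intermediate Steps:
1332*(1479 + (45/(-5) + 378/(-469))) = 1332*(1479 + (45*(-1/5) + 378*(-1/469))) = 1332*(1479 + (-9 - 54/67)) = 1332*(1479 - 657/67) = 1332*(98436/67) = 131116752/67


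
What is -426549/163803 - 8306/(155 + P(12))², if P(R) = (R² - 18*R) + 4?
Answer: -1529699033/413274969 ≈ -3.7014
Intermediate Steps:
P(R) = 4 + R² - 18*R
-426549/163803 - 8306/(155 + P(12))² = -426549/163803 - 8306/(155 + (4 + 12² - 18*12))² = -426549*1/163803 - 8306/(155 + (4 + 144 - 216))² = -142183/54601 - 8306/(155 - 68)² = -142183/54601 - 8306/(87²) = -142183/54601 - 8306/7569 = -1529699033/413274969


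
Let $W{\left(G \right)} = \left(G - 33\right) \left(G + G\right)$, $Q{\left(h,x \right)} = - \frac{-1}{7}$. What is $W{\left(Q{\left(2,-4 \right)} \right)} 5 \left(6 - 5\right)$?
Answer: $- \frac{2300}{49} \approx -46.939$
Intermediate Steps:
$Q{\left(h,x \right)} = \frac{1}{7}$ ($Q{\left(h,x \right)} = - \frac{-1}{7} = \left(-1\right) \left(- \frac{1}{7}\right) = \frac{1}{7}$)
$W{\left(G \right)} = 2 G \left(-33 + G\right)$ ($W{\left(G \right)} = \left(-33 + G\right) 2 G = 2 G \left(-33 + G\right)$)
$W{\left(Q{\left(2,-4 \right)} \right)} 5 \left(6 - 5\right) = 2 \cdot \frac{1}{7} \left(-33 + \frac{1}{7}\right) 5 \left(6 - 5\right) = 2 \cdot \frac{1}{7} \left(- \frac{230}{7}\right) 5 \cdot 1 = \left(- \frac{460}{49}\right) 5 = - \frac{2300}{49}$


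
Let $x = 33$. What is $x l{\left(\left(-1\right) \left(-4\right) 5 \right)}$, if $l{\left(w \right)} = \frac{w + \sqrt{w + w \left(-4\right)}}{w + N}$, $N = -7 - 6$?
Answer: $\frac{660}{7} + \frac{66 i \sqrt{15}}{7} \approx 94.286 + 36.517 i$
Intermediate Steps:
$N = -13$ ($N = -7 - 6 = -13$)
$l{\left(w \right)} = \frac{w + \sqrt{3} \sqrt{- w}}{-13 + w}$ ($l{\left(w \right)} = \frac{w + \sqrt{w + w \left(-4\right)}}{w - 13} = \frac{w + \sqrt{w - 4 w}}{-13 + w} = \frac{w + \sqrt{- 3 w}}{-13 + w} = \frac{w + \sqrt{3} \sqrt{- w}}{-13 + w}$)
$x l{\left(\left(-1\right) \left(-4\right) 5 \right)} = 33 \frac{\left(-1\right) \left(-4\right) 5 + \sqrt{3} \sqrt{- \left(-1\right) \left(-4\right) 5}}{-13 + \left(-1\right) \left(-4\right) 5} = 33 \frac{4 \cdot 5 + \sqrt{3} \sqrt{- 4 \cdot 5}}{-13 + 4 \cdot 5} = 33 \frac{20 + \sqrt{3} \sqrt{\left(-1\right) 20}}{-13 + 20} = 33 \frac{20 + \sqrt{3} \sqrt{-20}}{7} = 33 \frac{20 + \sqrt{3} \cdot 2 i \sqrt{5}}{7} = 33 \frac{20 + 2 i \sqrt{15}}{7} = 33 \left(\frac{20}{7} + \frac{2 i \sqrt{15}}{7}\right) = \frac{660}{7} + \frac{66 i \sqrt{15}}{7}$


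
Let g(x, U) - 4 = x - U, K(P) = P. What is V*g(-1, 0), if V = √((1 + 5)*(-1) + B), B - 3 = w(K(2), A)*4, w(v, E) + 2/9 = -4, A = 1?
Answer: I*√179 ≈ 13.379*I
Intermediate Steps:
w(v, E) = -38/9 (w(v, E) = -2/9 - 4 = -38/9)
g(x, U) = 4 + x - U (g(x, U) = 4 + (x - U) = 4 + x - U)
B = -125/9 (B = 3 - 38/9*4 = 3 - 152/9 = -125/9 ≈ -13.889)
V = I*√179/3 (V = √((1 + 5)*(-1) - 125/9) = √(6*(-1) - 125/9) = √(-6 - 125/9) = √(-179/9) = I*√179/3 ≈ 4.4597*I)
V*g(-1, 0) = (I*√179/3)*(4 - 1 - 1*0) = (I*√179/3)*(4 - 1 + 0) = (I*√179/3)*3 = I*√179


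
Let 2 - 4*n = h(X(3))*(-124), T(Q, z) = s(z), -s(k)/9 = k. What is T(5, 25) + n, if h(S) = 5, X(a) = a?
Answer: -139/2 ≈ -69.500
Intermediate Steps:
s(k) = -9*k
T(Q, z) = -9*z
n = 311/2 (n = ½ - 5*(-124)/4 = ½ - ¼*(-620) = ½ + 155 = 311/2 ≈ 155.50)
T(5, 25) + n = -9*25 + 311/2 = -225 + 311/2 = -139/2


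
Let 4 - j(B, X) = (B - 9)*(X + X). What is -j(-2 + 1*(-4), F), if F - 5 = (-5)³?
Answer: 3596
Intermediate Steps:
F = -120 (F = 5 + (-5)³ = 5 - 125 = -120)
j(B, X) = 4 - 2*X*(-9 + B) (j(B, X) = 4 - (B - 9)*(X + X) = 4 - (-9 + B)*2*X = 4 - 2*X*(-9 + B))
-j(-2 + 1*(-4), F) = -(4 + 18*(-120) - 2*(-2 + 1*(-4))*(-120)) = -(4 - 2160 - 2*(-2 - 4)*(-120)) = -(4 - 2160 - 2*(-6)*(-120)) = -(4 - 2160 - 1440) = -1*(-3596) = 3596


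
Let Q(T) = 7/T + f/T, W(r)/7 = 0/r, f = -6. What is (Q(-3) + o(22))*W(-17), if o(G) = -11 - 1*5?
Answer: 0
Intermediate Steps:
o(G) = -16 (o(G) = -11 - 5 = -16)
W(r) = 0 (W(r) = 7*(0/r) = 7*0 = 0)
Q(T) = 1/T (Q(T) = 7/T - 6/T = 1/T)
(Q(-3) + o(22))*W(-17) = (1/(-3) - 16)*0 = (-⅓ - 16)*0 = -49/3*0 = 0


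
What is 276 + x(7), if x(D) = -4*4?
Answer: 260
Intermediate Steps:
x(D) = -16
276 + x(7) = 276 - 16 = 260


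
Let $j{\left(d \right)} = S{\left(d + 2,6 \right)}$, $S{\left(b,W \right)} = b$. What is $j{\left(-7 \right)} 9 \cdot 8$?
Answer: $-360$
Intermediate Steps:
$j{\left(d \right)} = 2 + d$ ($j{\left(d \right)} = d + 2 = 2 + d$)
$j{\left(-7 \right)} 9 \cdot 8 = \left(2 - 7\right) 9 \cdot 8 = \left(-5\right) 72 = -360$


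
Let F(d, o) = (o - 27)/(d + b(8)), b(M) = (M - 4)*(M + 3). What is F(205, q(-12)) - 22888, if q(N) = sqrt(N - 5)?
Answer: -1899713/83 + I*sqrt(17)/249 ≈ -22888.0 + 0.016559*I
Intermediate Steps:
b(M) = (-4 + M)*(3 + M)
q(N) = sqrt(-5 + N)
F(d, o) = (-27 + o)/(44 + d) (F(d, o) = (o - 27)/(d + (-12 + 8**2 - 1*8)) = (-27 + o)/(d + (-12 + 64 - 8)) = (-27 + o)/(d + 44) = (-27 + o)/(44 + d))
F(205, q(-12)) - 22888 = (-27 + sqrt(-5 - 12))/(44 + 205) - 22888 = (-27 + sqrt(-17))/249 - 22888 = (-27 + I*sqrt(17))/249 - 22888 = (-9/83 + I*sqrt(17)/249) - 22888 = -1899713/83 + I*sqrt(17)/249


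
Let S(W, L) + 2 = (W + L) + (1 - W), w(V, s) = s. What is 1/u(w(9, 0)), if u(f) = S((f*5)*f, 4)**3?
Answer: 1/27 ≈ 0.037037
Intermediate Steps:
S(W, L) = -1 + L (S(W, L) = -2 + ((W + L) + (1 - W)) = -2 + ((L + W) + (1 - W)) = -2 + (1 + L) = -1 + L)
u(f) = 27 (u(f) = (-1 + 4)**3 = 3**3 = 27)
1/u(w(9, 0)) = 1/27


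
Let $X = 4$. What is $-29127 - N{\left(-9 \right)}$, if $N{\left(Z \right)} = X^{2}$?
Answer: $-29143$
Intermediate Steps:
$N{\left(Z \right)} = 16$ ($N{\left(Z \right)} = 4^{2} = 16$)
$-29127 - N{\left(-9 \right)} = -29127 - 16 = -29143$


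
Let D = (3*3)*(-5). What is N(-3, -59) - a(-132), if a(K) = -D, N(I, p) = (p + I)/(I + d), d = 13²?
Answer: -3766/83 ≈ -45.373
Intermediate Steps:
d = 169
N(I, p) = (I + p)/(169 + I) (N(I, p) = (p + I)/(I + 169) = (I + p)/(169 + I))
D = -45 (D = 9*(-5) = -45)
a(K) = 45 (a(K) = -1*(-45) = 45)
N(-3, -59) - a(-132) = (-3 - 59)/(169 - 3) - 1*45 = -62/166 - 45 = (1/166)*(-62) - 45 = -31/83 - 45 = -3766/83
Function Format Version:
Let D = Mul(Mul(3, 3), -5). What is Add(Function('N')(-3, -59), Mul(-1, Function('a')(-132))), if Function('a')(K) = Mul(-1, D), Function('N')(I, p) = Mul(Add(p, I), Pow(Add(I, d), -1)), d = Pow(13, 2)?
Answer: Rational(-3766, 83) ≈ -45.373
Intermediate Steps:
d = 169
Function('N')(I, p) = Mul(Pow(Add(169, I), -1), Add(I, p)) (Function('N')(I, p) = Mul(Add(p, I), Pow(Add(I, 169), -1)) = Mul(Add(I, p), Pow(Add(169, I), -1)) = Mul(Pow(Add(169, I), -1), Add(I, p)))
D = -45 (D = Mul(9, -5) = -45)
Function('a')(K) = 45 (Function('a')(K) = Mul(-1, -45) = 45)
Add(Function('N')(-3, -59), Mul(-1, Function('a')(-132))) = Add(Mul(Pow(Add(169, -3), -1), Add(-3, -59)), Mul(-1, 45)) = Add(Mul(Pow(166, -1), -62), -45) = Add(Mul(Rational(1, 166), -62), -45) = Add(Rational(-31, 83), -45) = Rational(-3766, 83)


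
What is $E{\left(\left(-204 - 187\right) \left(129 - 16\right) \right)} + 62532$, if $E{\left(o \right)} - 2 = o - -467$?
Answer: $18818$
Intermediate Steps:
$E{\left(o \right)} = 469 + o$ ($E{\left(o \right)} = 2 + \left(o - -467\right) = 2 + \left(o + 467\right) = 2 + \left(467 + o\right) = 469 + o$)
$E{\left(\left(-204 - 187\right) \left(129 - 16\right) \right)} + 62532 = \left(469 + \left(-204 - 187\right) \left(129 - 16\right)\right) + 62532 = \left(469 - 44183\right) + 62532 = -43714 + 62532 = 18818$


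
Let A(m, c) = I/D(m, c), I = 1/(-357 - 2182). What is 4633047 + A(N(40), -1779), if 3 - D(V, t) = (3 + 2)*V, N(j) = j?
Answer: 2317371347602/500183 ≈ 4.6330e+6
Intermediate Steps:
I = -1/2539 (I = 1/(-2539) = -1/2539 ≈ -0.00039386)
D(V, t) = 3 - 5*V (D(V, t) = 3 - (3 + 2)*V = 3 - 5*V)
A(m, c) = -1/(2539*(3 - 5*m))
4633047 + A(N(40), -1779) = 4633047 + 1/(2539*(-3 + 5*40)) = 4633047 + 1/(2539*(-3 + 200)) = 4633047 + (1/2539)/197 = 4633047 + (1/2539)*(1/197) = 4633047 + 1/500183 = 2317371347602/500183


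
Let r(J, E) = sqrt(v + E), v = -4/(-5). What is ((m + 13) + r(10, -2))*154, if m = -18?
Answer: -770 + 154*I*sqrt(30)/5 ≈ -770.0 + 168.7*I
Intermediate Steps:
v = 4/5 (v = -4*(-1/5) = 4/5 ≈ 0.80000)
r(J, E) = sqrt(4/5 + E)
((m + 13) + r(10, -2))*154 = ((-18 + 13) + sqrt(20 + 25*(-2))/5)*154 = (-5 + sqrt(20 - 50)/5)*154 = (-5 + sqrt(-30)/5)*154 = (-5 + (I*sqrt(30))/5)*154 = (-5 + I*sqrt(30)/5)*154 = -770 + 154*I*sqrt(30)/5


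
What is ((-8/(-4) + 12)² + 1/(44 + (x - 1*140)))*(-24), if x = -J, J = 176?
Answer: -159933/34 ≈ -4703.9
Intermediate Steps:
x = -176 (x = -1*176 = -176)
((-8/(-4) + 12)² + 1/(44 + (x - 1*140)))*(-24) = ((-8/(-4) + 12)² + 1/(44 + (-176 - 1*140)))*(-24) = ((-8*(-¼) + 12)² + 1/(44 + (-176 - 140)))*(-24) = ((2 + 12)² + 1/(44 - 316))*(-24) = (14² + 1/(-272))*(-24) = (196 - 1/272)*(-24) = (53311/272)*(-24) = -159933/34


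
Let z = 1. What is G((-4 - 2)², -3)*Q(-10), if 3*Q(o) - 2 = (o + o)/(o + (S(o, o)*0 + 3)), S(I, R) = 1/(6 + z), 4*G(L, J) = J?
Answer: -17/14 ≈ -1.2143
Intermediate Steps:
G(L, J) = J/4
S(I, R) = ⅐ (S(I, R) = 1/(6 + 1) = 1/7 = ⅐)
Q(o) = ⅔ + 2*o/(3*(3 + o)) (Q(o) = ⅔ + ((o + o)/(o + ((⅐)*0 + 3)))/3 = ⅔ + ((2*o)/(o + (0 + 3)))/3 = ⅔ + ((2*o)/(o + 3))/3 = ⅔ + ((2*o)/(3 + o))/3 = ⅔ + (2*o/(3 + o))/3 = ⅔ + 2*o/(3*(3 + o)))
G((-4 - 2)², -3)*Q(-10) = ((¼)*(-3))*(2*(3 + 2*(-10))/(3*(3 - 10))) = -(3 - 20)/(2*(-7)) = -(-1)*(-17)/(2*7) = -¾*34/21 = -17/14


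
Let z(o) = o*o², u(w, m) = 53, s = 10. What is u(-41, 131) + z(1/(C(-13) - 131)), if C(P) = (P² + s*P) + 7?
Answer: 32548624/614125 ≈ 53.000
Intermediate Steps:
C(P) = 7 + P² + 10*P (C(P) = (P² + 10*P) + 7 = 7 + P² + 10*P)
z(o) = o³
u(-41, 131) + z(1/(C(-13) - 131)) = 53 + (1/((7 + (-13)² + 10*(-13)) - 131))³ = 53 + (1/((7 + 169 - 130) - 131))³ = 53 + (1/(46 - 131))³ = 53 + (1/(-85))³ = 53 + (-1/85)³ = 53 - 1/614125 = 32548624/614125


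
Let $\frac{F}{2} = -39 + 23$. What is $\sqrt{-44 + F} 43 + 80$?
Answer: $80 + 86 i \sqrt{19} \approx 80.0 + 374.87 i$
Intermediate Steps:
$F = -32$ ($F = 2 \left(-39 + 23\right) = 2 \left(-16\right) = -32$)
$\sqrt{-44 + F} 43 + 80 = \sqrt{-44 - 32} \cdot 43 + 80 = \sqrt{-76} \cdot 43 + 80 = 2 i \sqrt{19} \cdot 43 + 80 = 86 i \sqrt{19} + 80 = 80 + 86 i \sqrt{19}$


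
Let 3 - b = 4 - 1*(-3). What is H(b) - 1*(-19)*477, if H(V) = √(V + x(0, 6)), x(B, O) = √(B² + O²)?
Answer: 9063 + √2 ≈ 9064.4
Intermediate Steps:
b = -4 (b = 3 - (4 - 1*(-3)) = 3 - (4 + 3) = 3 - 1*7 = 3 - 7 = -4)
H(V) = √(6 + V) (H(V) = √(V + √(0² + 6²)) = √(V + √(0 + 36)) = √(V + √36) = √(V + 6) = √(6 + V))
H(b) - 1*(-19)*477 = √(6 - 4) - 1*(-19)*477 = √2 + 19*477 = √2 + 9063 = 9063 + √2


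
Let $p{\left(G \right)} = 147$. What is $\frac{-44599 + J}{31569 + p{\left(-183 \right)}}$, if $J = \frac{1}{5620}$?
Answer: $- \frac{83548793}{59414640} \approx -1.4062$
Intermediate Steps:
$J = \frac{1}{5620} \approx 0.00017794$
$\frac{-44599 + J}{31569 + p{\left(-183 \right)}} = \frac{-44599 + \frac{1}{5620}}{31569 + 147} = - \frac{250646379}{5620 \cdot 31716} = \left(- \frac{250646379}{5620}\right) \frac{1}{31716} = - \frac{83548793}{59414640}$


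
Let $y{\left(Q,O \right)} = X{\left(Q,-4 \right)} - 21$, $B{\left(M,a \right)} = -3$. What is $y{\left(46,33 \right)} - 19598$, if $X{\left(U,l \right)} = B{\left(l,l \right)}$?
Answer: $-19622$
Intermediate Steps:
$X{\left(U,l \right)} = -3$
$y{\left(Q,O \right)} = -24$ ($y{\left(Q,O \right)} = -3 - 21 = -24$)
$y{\left(46,33 \right)} - 19598 = -24 - 19598 = -19622$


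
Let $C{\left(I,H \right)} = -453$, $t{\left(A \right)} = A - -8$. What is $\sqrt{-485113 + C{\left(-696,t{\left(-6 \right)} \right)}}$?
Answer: $i \sqrt{485566} \approx 696.83 i$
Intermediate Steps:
$t{\left(A \right)} = 8 + A$ ($t{\left(A \right)} = A + 8 = 8 + A$)
$\sqrt{-485113 + C{\left(-696,t{\left(-6 \right)} \right)}} = \sqrt{-485113 - 453} = \sqrt{-485566} = i \sqrt{485566}$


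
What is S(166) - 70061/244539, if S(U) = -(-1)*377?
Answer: 92121142/244539 ≈ 376.71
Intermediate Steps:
S(U) = 377 (S(U) = -1*(-377) = 377)
S(166) - 70061/244539 = 377 - 70061/244539 = 92121142/244539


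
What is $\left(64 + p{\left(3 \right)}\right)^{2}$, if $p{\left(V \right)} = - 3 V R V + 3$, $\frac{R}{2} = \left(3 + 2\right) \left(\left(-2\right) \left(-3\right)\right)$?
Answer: $2411809$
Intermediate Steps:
$R = 60$ ($R = 2 \left(3 + 2\right) \left(\left(-2\right) \left(-3\right)\right) = 2 \cdot 5 \cdot 6 = 2 \cdot 30 = 60$)
$p{\left(V \right)} = 3 - 180 V^{2}$ ($p{\left(V \right)} = - 3 V 60 V + 3 = - 180 V^{2} + 3 = 3 - 180 V^{2}$)
$\left(64 + p{\left(3 \right)}\right)^{2} = \left(64 + \left(3 - 180 \cdot 3^{2}\right)\right)^{2} = \left(64 + \left(3 - 1620\right)\right)^{2} = \left(64 - 1617\right)^{2} = \left(-1553\right)^{2} = 2411809$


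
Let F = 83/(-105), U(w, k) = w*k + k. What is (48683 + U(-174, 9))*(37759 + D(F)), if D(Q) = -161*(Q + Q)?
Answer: 26871386578/15 ≈ 1.7914e+9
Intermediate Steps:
U(w, k) = k + k*w (U(w, k) = k*w + k = k + k*w)
F = -83/105 (F = 83*(-1/105) = -83/105 ≈ -0.79048)
D(Q) = -322*Q
(48683 + U(-174, 9))*(37759 + D(F)) = (48683 + 9*(1 - 174))*(37759 - 322*(-83/105)) = (48683 + 9*(-173))*(37759 + 3818/15) = (48683 - 1557)*(570203/15) = 47126*(570203/15) = 26871386578/15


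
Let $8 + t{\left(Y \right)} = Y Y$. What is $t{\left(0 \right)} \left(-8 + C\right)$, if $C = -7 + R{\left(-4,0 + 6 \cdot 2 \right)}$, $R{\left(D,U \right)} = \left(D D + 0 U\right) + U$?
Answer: $-104$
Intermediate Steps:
$t{\left(Y \right)} = -8 + Y^{2}$ ($t{\left(Y \right)} = -8 + Y Y = -8 + Y^{2}$)
$R{\left(D,U \right)} = U + D^{2}$ ($R{\left(D,U \right)} = \left(D^{2} + 0\right) + U = D^{2} + U = U + D^{2}$)
$C = 21$ ($C = -7 + \left(\left(0 + 6 \cdot 2\right) + \left(-4\right)^{2}\right) = -7 + \left(\left(0 + 12\right) + 16\right) = -7 + \left(12 + 16\right) = -7 + 28 = 21$)
$t{\left(0 \right)} \left(-8 + C\right) = \left(-8 + 0^{2}\right) \left(-8 + 21\right) = \left(-8 + 0\right) 13 = \left(-8\right) 13 = -104$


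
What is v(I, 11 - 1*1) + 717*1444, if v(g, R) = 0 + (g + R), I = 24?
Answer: 1035382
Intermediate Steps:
v(g, R) = R + g (v(g, R) = 0 + (R + g) = R + g)
v(I, 11 - 1*1) + 717*1444 = ((11 - 1*1) + 24) + 717*1444 = ((11 - 1) + 24) + 1035348 = (10 + 24) + 1035348 = 34 + 1035348 = 1035382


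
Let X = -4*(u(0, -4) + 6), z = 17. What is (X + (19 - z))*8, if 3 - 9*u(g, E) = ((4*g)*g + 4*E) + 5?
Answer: -2032/9 ≈ -225.78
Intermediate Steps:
u(g, E) = -2/9 - 4*E/9 - 4*g**2/9 (u(g, E) = 1/3 - (((4*g)*g + 4*E) + 5)/9 = 1/3 - ((4*g**2 + 4*E) + 5)/9 = 1/3 - ((4*E + 4*g**2) + 5)/9 = 1/3 - (5 + 4*E + 4*g**2)/9 = 1/3 + (-5/9 - 4*E/9 - 4*g**2/9) = -2/9 - 4*E/9 - 4*g**2/9)
X = -272/9 (X = -4*((-2/9 - 4/9*(-4) - 4/9*0**2) + 6) = -4*((-2/9 + 16/9 - 4/9*0) + 6) = -4*((-2/9 + 16/9 + 0) + 6) = -4*(14/9 + 6) = -4*68/9 = -272/9 ≈ -30.222)
(X + (19 - z))*8 = (-272/9 + (19 - 1*17))*8 = (-272/9 + (19 - 17))*8 = (-272/9 + 2)*8 = -254/9*8 = -2032/9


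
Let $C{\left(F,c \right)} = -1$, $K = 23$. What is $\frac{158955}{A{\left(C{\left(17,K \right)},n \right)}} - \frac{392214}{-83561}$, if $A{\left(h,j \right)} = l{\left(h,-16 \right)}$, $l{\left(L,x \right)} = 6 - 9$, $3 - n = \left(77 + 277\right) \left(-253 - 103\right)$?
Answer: $- \frac{4427087371}{83561} \approx -52980.0$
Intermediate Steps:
$n = 126027$ ($n = 3 - \left(77 + 277\right) \left(-253 - 103\right) = 3 - 354 \left(-356\right) = 3 - -126024 = 3 + 126024 = 126027$)
$l{\left(L,x \right)} = -3$
$A{\left(h,j \right)} = -3$
$\frac{158955}{A{\left(C{\left(17,K \right)},n \right)}} - \frac{392214}{-83561} = \frac{158955}{-3} - \frac{392214}{-83561} = 158955 \left(- \frac{1}{3}\right) - - \frac{392214}{83561} = -52985 + \frac{392214}{83561} = - \frac{4427087371}{83561}$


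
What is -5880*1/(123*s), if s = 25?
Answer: -392/205 ≈ -1.9122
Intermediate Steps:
-5880*1/(123*s) = -5880/(123*25) = -5880/3075 = -5880*1/3075 = -392/205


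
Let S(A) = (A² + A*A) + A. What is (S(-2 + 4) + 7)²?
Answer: 289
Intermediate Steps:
S(A) = A + 2*A² (S(A) = (A² + A²) + A = 2*A² + A = A + 2*A²)
(S(-2 + 4) + 7)² = ((-2 + 4)*(1 + 2*(-2 + 4)) + 7)² = (2*(1 + 2*2) + 7)² = (2*(1 + 4) + 7)² = (2*5 + 7)² = (10 + 7)² = 17² = 289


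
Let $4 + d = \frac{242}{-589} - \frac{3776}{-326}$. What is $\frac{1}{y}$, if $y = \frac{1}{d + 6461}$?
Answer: $\frac{620989785}{96007} \approx 6468.2$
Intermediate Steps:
$d = \frac{688558}{96007}$ ($d = -4 + \left(\frac{242}{-589} - \frac{3776}{-326}\right) = -4 + \left(242 \left(- \frac{1}{589}\right) - - \frac{1888}{163}\right) = -4 + \left(- \frac{242}{589} + \frac{1888}{163}\right) = -4 + \frac{1072586}{96007} = \frac{688558}{96007} \approx 7.172$)
$y = \frac{96007}{620989785}$ ($y = \frac{1}{\frac{688558}{96007} + 6461} = \frac{1}{\frac{620989785}{96007}} = \frac{96007}{620989785} \approx 0.0001546$)
$\frac{1}{y} = \frac{1}{\frac{96007}{620989785}} = \frac{620989785}{96007}$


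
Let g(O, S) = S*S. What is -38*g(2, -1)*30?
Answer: -1140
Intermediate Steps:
g(O, S) = S**2
-38*g(2, -1)*30 = -38*(-1)**2*30 = -38*1*30 = -38*30 = -1140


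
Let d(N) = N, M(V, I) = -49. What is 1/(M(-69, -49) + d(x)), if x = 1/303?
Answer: -303/14846 ≈ -0.020410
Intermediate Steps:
x = 1/303 ≈ 0.0033003
1/(M(-69, -49) + d(x)) = 1/(-49 + 1/303) = 1/(-14846/303) = -303/14846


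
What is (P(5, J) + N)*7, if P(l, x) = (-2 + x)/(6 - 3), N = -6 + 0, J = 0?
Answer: -140/3 ≈ -46.667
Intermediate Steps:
N = -6
P(l, x) = -2/3 + x/3 (P(l, x) = (-2 + x)/3 = (-2 + x)*(1/3) = -2/3 + x/3)
(P(5, J) + N)*7 = ((-2/3 + (1/3)*0) - 6)*7 = ((-2/3 + 0) - 6)*7 = (-2/3 - 6)*7 = -20/3*7 = -140/3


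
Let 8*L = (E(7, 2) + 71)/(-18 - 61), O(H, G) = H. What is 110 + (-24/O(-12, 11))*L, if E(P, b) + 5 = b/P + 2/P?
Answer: 121427/1106 ≈ 109.79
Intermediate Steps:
E(P, b) = -5 + 2/P + b/P (E(P, b) = -5 + (b/P + 2/P) = -5 + (2/P + b/P) = -5 + 2/P + b/P)
L = -233/2212 (L = (((2 + 2 - 5*7)/7 + 71)/(-18 - 61))/8 = (((2 + 2 - 35)/7 + 71)/(-79))/8 = (((⅐)*(-31) + 71)*(-1/79))/8 = ((-31/7 + 71)*(-1/79))/8 = ((466/7)*(-1/79))/8 = (⅛)*(-466/553) = -233/2212 ≈ -0.10533)
110 + (-24/O(-12, 11))*L = 110 - 24/(-12)*(-233/2212) = 110 - 24*(-1/12)*(-233/2212) = 110 + 2*(-233/2212) = 110 - 233/1106 = 121427/1106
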